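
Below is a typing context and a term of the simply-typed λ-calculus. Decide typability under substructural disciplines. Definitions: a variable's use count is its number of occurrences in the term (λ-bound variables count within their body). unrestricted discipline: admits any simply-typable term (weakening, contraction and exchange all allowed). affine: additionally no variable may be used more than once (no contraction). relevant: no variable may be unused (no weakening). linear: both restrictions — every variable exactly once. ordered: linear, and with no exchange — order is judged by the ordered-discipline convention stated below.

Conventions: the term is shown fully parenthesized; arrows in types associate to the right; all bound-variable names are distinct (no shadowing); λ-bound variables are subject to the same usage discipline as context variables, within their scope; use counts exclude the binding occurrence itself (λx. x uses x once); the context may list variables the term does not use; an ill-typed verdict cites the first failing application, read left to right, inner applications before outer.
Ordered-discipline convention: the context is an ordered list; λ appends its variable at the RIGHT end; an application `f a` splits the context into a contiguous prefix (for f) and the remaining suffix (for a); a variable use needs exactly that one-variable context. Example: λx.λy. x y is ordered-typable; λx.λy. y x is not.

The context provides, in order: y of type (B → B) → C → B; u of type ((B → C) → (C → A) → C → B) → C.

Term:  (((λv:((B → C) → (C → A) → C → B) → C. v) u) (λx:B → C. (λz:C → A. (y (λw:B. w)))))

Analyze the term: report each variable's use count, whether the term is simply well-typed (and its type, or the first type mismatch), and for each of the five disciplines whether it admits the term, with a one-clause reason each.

use counts: y=1; u=1; v [bound]=1; x [bound]=0; z [bound]=0; w [bound]=1
use order (left to right): v, u, y, w
typing: well-typed — term : C
ordered ✗ (x, z left unused)
linear ✗ (x, z left unused)
affine ✓ (y, u, v, x, z, w: no repeats, contraction unneeded)
relevant ✗ (x, z left unused)
unrestricted ✓ (well-typed at C; no restrictions here)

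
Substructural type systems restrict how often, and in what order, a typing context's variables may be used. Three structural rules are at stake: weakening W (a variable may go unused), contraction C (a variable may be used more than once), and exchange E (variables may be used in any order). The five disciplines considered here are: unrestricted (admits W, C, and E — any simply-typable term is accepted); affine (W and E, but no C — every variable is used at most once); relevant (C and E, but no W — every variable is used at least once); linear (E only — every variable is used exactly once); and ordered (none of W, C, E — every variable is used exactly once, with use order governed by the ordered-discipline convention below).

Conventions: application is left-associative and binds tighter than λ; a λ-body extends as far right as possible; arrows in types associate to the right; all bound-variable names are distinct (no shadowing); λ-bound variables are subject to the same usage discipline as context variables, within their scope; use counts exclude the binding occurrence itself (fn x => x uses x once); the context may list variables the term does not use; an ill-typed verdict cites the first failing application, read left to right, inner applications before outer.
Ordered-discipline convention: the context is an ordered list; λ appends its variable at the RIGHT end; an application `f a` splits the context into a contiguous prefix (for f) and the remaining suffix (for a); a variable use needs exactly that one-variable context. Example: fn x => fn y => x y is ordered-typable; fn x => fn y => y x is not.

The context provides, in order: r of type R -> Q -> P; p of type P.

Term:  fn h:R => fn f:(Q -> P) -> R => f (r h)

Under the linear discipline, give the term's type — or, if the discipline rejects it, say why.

not well-typed under linear — needs weakening: p unused
counts: r: 1×; p: 0×; h (bound): 1×; f (bound): 1×
order of uses: f, r, h
typing: the term checks, with type R -> ((Q -> P) -> R) -> R
all disciplines: ordered ✗ · linear ✗ · affine ✓ · relevant ✗ · unrestricted ✓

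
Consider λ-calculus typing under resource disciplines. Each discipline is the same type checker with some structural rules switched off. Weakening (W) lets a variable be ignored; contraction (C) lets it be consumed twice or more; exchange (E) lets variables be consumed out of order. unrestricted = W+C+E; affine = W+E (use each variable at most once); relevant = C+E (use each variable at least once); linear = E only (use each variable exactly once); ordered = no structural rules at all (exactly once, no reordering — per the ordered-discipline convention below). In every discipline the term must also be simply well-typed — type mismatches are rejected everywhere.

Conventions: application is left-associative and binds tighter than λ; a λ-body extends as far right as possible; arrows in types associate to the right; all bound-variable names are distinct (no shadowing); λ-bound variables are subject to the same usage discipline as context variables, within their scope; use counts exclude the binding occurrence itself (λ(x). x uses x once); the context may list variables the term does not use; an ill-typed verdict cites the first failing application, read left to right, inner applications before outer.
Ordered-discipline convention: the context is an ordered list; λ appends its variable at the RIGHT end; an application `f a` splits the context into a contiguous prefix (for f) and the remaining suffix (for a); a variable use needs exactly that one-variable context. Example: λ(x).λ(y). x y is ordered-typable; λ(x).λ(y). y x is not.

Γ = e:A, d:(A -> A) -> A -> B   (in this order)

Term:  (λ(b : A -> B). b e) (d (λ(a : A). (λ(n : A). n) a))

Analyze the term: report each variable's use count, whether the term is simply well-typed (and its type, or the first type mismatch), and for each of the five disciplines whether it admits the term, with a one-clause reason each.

variable uses: e: 1×; d: 1×; b [bound]: 1×; a [bound]: 1×; n [bound]: 1×
left-to-right use order: b, e, d, n, a
typing: well-typed — term : B
ordered: ✗, needs exchange: uses follow b, e, d, n, a
linear: ✓, each of e, d, b, a, n used exactly once
affine: ✓, none of e, d, b, a, n used more than once
relevant: ✓, none of e, d, b, a, n goes unused
unrestricted: ✓, well-typed at B; no restrictions here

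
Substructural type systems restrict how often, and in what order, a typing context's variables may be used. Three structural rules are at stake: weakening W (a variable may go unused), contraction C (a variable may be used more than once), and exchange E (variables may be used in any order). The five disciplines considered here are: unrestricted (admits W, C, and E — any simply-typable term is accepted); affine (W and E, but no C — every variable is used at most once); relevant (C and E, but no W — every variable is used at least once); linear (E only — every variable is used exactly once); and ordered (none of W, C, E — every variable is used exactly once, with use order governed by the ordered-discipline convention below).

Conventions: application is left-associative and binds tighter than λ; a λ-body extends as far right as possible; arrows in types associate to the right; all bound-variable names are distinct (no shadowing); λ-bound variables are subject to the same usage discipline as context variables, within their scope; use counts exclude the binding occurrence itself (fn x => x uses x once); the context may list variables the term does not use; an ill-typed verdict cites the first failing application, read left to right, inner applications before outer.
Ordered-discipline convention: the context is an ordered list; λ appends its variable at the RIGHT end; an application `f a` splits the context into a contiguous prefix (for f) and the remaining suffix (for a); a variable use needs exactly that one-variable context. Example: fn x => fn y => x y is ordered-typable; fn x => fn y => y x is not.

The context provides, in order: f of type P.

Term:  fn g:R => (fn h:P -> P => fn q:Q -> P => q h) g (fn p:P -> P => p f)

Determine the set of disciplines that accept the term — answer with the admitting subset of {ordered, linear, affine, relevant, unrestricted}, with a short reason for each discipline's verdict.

admitting disciplines: none
variable uses: f: 1×; g (λ-bound): 1×; h (λ-bound): 1×; q (λ-bound): 1×; p (λ-bound): 1×
uses in reading order: q, h, g, p, f
typing: ill-typed: a function awaiting Q gets P -> P
ordered: ✗, fails simple typing
linear: ✗, a type mismatch blocks all five
affine: ✗, the type mismatch rejects it
relevant: ✗, not simply typable
unrestricted: ✗, fails simple typing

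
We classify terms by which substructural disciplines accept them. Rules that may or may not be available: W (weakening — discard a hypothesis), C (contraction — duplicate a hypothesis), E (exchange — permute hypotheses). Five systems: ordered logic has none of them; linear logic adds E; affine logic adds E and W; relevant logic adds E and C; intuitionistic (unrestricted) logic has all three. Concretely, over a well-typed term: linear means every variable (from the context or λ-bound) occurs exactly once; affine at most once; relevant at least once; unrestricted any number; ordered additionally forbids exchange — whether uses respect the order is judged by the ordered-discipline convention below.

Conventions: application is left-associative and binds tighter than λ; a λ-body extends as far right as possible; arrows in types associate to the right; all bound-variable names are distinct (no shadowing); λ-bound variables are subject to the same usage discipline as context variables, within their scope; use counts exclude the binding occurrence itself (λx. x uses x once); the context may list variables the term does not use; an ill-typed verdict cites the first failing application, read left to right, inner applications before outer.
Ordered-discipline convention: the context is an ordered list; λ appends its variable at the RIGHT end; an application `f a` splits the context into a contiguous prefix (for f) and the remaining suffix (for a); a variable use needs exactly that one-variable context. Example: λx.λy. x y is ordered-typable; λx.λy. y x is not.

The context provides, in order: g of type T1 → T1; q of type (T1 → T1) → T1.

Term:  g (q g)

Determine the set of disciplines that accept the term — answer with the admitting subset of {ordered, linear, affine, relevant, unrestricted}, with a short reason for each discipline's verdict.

accepted by: relevant, unrestricted
usage: g=2, q=1
uses in reading order: g, q, g
typing: well-typed at T1
ordered: ✗ — repeated use of g ×2
linear: ✗ — repeated use of g ×2
affine: ✗ — repeated use of g ×2
relevant: ✓ — at least one use each (g, q)
unrestricted: ✓ — well-typed at T1; no restrictions here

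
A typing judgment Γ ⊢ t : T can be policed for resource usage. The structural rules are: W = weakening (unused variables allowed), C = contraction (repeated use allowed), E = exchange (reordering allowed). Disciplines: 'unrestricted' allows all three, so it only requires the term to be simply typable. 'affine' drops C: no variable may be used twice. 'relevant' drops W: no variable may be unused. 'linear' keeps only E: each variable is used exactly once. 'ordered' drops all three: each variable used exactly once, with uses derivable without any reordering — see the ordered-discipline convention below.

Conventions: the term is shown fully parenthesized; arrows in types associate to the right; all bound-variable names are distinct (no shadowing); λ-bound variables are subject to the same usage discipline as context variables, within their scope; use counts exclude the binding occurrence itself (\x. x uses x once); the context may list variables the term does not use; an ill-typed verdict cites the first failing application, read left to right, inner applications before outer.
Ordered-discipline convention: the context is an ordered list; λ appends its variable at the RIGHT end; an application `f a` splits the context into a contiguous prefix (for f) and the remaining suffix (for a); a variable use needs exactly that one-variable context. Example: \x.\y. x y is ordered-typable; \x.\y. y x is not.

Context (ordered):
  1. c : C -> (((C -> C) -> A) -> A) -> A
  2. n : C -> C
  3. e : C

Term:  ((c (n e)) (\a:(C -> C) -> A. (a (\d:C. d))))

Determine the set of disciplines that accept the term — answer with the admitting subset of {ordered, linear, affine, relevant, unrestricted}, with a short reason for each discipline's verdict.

accepted by: ordered, linear, affine, relevant, unrestricted
use counts: c=1; n=1; e=1; a [bound]=1; d [bound]=1
left-to-right use order: c, n, e, a, d
typing: well-typed at A
ordered: ✓, single-use (c, n, e, a, d), ordered derivation ok
linear: ✓, exactly-once usage across c, n, e, a, d
affine: ✓, no duplicate uses among c, n, e, a, d
relevant: ✓, none of c, n, e, a, d goes unused
unrestricted: ✓, well-typed at A; no restrictions here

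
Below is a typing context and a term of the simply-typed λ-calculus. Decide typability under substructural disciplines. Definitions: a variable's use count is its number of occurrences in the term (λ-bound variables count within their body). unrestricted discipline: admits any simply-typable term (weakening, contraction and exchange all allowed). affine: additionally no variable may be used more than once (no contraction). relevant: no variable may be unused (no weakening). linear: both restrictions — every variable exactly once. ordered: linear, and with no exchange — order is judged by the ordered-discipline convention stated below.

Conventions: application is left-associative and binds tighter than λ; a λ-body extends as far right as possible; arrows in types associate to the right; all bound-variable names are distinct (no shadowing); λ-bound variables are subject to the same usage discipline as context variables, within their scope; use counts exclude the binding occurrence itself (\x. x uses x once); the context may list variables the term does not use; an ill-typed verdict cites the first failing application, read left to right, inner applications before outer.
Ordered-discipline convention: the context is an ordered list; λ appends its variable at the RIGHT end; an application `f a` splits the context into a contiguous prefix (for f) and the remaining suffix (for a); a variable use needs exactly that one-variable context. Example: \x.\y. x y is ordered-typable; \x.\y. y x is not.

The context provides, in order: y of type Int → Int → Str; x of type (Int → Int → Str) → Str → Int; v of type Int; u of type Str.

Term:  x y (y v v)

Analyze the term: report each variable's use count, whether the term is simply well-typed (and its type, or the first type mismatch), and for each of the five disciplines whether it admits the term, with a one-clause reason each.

use counts: y=2, x=1, v=2, u=0
order of uses: x, y, y, v, v
typing: the term checks, with type Int
ordered: ✗ — needs contraction — y ×2, v ×2; u left unused
linear: ✗ — needs contraction — y ×2, v ×2; u left unused
affine: ✗ — needs contraction — y ×2, v ×2
relevant: ✗ — u left unused
unrestricted: ✓ — well-typed at Int; no restrictions here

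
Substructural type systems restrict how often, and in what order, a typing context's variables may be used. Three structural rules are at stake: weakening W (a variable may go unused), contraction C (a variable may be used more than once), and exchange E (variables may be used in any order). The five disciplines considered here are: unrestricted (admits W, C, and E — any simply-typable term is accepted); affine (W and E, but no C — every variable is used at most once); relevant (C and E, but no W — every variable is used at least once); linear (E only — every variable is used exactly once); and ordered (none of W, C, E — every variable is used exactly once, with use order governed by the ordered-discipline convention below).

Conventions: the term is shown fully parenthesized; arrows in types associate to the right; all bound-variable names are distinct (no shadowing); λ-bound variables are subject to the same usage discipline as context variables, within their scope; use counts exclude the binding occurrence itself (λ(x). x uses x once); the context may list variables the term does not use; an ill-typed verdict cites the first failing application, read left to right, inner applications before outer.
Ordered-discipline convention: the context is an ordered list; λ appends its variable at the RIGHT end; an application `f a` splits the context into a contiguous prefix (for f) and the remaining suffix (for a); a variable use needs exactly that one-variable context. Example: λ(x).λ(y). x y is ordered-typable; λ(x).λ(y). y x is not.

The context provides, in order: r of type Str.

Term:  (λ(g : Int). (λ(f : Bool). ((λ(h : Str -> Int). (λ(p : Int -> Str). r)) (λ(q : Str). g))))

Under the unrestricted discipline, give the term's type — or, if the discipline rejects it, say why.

term : Int -> Bool -> (Int -> Str) -> Str
variable uses: r=1, g (λ-bound)=1, f (λ-bound)=0, h (λ-bound)=0, p (λ-bound)=0, q (λ-bound)=0
uses in reading order: r, g
typing: the term checks, with type Int -> Bool -> (Int -> Str) -> Str
all disciplines: ordered ✗, linear ✗, affine ✓, relevant ✗, unrestricted ✓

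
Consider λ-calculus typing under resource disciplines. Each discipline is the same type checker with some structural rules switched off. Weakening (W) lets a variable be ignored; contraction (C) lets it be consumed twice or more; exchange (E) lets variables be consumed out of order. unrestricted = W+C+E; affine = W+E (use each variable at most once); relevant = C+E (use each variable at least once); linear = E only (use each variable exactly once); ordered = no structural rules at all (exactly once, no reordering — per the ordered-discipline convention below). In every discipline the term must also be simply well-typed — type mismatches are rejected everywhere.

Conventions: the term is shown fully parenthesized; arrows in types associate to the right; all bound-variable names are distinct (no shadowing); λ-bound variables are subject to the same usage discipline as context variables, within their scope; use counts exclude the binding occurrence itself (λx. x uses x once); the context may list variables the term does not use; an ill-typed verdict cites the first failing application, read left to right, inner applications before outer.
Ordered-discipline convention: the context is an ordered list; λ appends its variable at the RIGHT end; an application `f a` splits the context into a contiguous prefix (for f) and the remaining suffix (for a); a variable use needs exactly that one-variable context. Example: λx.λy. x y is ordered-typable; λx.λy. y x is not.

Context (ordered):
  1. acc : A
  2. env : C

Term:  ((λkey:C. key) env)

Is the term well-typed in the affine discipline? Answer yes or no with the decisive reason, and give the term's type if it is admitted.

yes — none of acc, env, key used more than once; term : C
counts: acc ×0; env ×1; key (λ-bound) ×1
order of uses: key, env
typing: well-typed — term : C
across the five disciplines: ordered ✗, linear ✗, affine ✓, relevant ✗, unrestricted ✓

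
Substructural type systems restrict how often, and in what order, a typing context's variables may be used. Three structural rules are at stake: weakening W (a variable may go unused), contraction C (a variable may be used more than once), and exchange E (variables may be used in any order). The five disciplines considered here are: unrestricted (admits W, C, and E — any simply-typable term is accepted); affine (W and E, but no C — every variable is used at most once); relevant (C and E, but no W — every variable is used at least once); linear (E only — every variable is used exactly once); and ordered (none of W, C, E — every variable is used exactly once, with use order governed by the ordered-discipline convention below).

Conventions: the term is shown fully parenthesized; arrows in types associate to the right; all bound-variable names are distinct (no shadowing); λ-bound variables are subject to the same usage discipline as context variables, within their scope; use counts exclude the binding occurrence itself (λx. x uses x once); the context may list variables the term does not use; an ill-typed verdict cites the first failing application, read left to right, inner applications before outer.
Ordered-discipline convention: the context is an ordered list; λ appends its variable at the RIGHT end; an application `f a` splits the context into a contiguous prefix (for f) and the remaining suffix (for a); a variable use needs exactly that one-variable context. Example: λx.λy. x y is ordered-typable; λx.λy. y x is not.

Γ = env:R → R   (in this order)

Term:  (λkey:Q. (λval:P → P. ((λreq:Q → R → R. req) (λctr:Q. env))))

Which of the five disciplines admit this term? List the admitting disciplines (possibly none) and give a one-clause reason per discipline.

admitted by: affine, unrestricted
variable uses: env: 1×; key [bound]: 0×; val [bound]: 0×; req [bound]: 1×; ctr [bound]: 0×
order of uses: req, env
typing: the term checks, with type Q → (P → P) → Q → R → R
ordered ✗ (key, val, ctr left unused)
linear ✗ (key, val, ctr left unused)
affine ✓ (no duplicate uses among env, key, val, req, ctr)
relevant ✗ (key, val, ctr left unused)
unrestricted ✓ (type-checks (Q → (P → P) → Q → R → R) and nothing is barred)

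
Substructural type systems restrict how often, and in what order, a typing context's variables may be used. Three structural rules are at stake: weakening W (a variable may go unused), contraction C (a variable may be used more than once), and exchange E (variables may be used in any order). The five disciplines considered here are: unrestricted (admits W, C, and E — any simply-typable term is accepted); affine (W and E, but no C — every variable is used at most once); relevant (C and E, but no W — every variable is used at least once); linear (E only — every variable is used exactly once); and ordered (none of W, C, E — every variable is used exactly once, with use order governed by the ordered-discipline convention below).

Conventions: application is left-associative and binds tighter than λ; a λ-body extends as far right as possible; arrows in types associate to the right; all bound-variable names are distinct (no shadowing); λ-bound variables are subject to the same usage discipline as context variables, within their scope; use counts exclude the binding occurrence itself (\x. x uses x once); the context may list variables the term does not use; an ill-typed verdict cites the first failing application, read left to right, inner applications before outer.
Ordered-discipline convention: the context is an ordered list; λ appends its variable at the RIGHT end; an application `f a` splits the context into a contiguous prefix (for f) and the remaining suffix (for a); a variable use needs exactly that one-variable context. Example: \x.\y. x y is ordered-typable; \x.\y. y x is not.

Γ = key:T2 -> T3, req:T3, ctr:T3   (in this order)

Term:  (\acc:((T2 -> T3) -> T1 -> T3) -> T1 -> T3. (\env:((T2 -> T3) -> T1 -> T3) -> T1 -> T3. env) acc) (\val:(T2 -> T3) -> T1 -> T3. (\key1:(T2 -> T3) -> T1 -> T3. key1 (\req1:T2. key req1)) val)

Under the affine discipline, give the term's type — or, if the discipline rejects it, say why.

term : ((T2 -> T3) -> T1 -> T3) -> T1 -> T3
use counts: key: 1×, req: 0×, ctr: 0×, acc (bound): 1×, env (bound): 1×, val (bound): 1×, key1 (bound): 1×, req1 (bound): 1×
use order (left to right): env, acc, key1, key, req1, val
typing: well-typed — term : ((T2 -> T3) -> T1 -> T3) -> T1 -> T3
across the five disciplines: ordered ✗ · linear ✗ · affine ✓ · relevant ✗ · unrestricted ✓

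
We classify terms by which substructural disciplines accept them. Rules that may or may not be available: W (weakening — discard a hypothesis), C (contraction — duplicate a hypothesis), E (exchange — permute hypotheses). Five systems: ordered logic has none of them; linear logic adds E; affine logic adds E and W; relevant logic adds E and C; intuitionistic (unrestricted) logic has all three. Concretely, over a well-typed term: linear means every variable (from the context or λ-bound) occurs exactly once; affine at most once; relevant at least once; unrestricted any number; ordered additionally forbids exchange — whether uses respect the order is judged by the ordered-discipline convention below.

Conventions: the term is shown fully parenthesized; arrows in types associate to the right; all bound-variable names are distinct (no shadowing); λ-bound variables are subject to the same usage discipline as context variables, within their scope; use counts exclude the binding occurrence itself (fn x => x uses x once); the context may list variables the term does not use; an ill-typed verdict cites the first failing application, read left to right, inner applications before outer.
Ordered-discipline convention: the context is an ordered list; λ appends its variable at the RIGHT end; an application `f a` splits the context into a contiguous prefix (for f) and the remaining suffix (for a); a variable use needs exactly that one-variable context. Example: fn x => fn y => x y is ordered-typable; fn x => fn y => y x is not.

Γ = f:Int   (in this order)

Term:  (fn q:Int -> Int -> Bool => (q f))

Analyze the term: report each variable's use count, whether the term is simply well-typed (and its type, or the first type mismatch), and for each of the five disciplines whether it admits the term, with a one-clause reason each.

counts: f ×1, q [bound] ×1
uses in reading order: q, f
typing: well-typed at (Int -> Int -> Bool) -> Int -> Bool
ordered ✗ (no ordered split (uses run q, f))
linear ✓ (single use per variable (f, q))
affine ✓ (no duplicate uses among f, q)
relevant ✓ (every one of f, q appears)
unrestricted ✓ (simply typable at (Int -> Int -> Bool) -> Int -> Bool; W, C, E all held)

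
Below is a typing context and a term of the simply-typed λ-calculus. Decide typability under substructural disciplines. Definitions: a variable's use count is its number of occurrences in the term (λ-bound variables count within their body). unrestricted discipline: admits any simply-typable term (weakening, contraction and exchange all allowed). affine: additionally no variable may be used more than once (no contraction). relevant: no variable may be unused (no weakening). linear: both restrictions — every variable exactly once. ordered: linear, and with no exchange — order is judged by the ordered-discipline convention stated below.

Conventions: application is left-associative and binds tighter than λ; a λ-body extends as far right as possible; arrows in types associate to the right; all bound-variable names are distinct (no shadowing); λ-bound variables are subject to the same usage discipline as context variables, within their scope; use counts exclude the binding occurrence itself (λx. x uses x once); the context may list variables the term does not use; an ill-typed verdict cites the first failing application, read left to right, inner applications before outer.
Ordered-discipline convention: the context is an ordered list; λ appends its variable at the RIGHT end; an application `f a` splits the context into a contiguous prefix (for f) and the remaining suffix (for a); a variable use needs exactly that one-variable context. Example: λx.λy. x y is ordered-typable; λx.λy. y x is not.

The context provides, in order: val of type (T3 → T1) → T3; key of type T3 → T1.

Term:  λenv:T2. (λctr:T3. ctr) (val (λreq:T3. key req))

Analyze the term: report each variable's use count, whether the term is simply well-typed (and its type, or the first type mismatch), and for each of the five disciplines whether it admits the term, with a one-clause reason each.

counts: val: 1, key: 1, env (bound): 0, ctr (bound): 1, req (bound): 1
left-to-right use order: ctr, val, key, req
typing: ✓ — T2 → T3
ordered ✗ (env never used (weakening))
linear ✗ (env never used (weakening))
affine ✓ (val, key, env, ctr, req: no repeats, contraction unneeded)
relevant ✗ (env never used (weakening))
unrestricted ✓ (typability at T2 → T3 is all that's needed)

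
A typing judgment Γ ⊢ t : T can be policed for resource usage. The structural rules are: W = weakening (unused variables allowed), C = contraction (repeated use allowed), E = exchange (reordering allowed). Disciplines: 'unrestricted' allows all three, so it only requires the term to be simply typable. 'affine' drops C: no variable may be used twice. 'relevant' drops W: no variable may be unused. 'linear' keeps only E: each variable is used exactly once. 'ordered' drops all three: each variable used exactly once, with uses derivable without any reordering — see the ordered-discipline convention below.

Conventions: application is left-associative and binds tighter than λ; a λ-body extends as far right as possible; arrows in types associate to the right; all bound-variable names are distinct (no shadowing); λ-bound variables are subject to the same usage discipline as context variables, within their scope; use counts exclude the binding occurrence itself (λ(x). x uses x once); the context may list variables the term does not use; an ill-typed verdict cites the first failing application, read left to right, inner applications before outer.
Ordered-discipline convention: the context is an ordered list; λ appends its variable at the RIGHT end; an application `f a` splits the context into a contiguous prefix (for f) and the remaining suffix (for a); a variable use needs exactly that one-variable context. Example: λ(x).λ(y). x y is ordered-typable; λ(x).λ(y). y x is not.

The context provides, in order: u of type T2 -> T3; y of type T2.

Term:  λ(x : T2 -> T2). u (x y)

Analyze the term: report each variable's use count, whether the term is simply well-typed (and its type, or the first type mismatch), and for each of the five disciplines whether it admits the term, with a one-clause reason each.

variable uses: u ×1; y ×1; x (bound) ×1
uses in reading order: u, x, y
typing: ✓ — (T2 -> T2) -> T3
ordered: ✗, no ordered split (uses run u, x, y)
linear: ✓, single use per variable (u, y, x)
affine: ✓, u, y, x: no repeats, contraction unneeded
relevant: ✓, none of u, y, x goes unused
unrestricted: ✓, type-checks ((T2 -> T2) -> T3) and nothing is barred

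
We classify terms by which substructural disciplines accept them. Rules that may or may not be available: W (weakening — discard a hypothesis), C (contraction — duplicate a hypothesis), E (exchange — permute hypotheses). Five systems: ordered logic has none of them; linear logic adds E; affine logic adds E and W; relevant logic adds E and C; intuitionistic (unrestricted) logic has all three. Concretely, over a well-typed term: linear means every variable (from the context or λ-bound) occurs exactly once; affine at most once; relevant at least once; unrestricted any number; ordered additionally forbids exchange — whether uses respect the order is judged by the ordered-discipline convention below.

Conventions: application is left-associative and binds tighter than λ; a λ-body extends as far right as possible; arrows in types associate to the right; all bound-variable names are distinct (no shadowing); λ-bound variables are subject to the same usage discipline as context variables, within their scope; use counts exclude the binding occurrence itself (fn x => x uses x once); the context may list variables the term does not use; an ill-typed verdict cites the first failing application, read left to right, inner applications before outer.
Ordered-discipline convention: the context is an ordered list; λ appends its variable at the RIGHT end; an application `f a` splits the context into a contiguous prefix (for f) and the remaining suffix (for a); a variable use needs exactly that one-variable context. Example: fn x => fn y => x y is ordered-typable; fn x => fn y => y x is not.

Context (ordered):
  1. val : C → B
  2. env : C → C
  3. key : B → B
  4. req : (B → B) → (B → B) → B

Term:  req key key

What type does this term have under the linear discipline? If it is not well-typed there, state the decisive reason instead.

not well-typed under linear — repeated use of key ×2; needs weakening: val, env unused
usage: val: 0; env: 0; key: 2; req: 1
uses in reading order: req, key, key
typing: well-typed — term : B
all disciplines: ordered ✗ | linear ✗ | affine ✗ | relevant ✗ | unrestricted ✓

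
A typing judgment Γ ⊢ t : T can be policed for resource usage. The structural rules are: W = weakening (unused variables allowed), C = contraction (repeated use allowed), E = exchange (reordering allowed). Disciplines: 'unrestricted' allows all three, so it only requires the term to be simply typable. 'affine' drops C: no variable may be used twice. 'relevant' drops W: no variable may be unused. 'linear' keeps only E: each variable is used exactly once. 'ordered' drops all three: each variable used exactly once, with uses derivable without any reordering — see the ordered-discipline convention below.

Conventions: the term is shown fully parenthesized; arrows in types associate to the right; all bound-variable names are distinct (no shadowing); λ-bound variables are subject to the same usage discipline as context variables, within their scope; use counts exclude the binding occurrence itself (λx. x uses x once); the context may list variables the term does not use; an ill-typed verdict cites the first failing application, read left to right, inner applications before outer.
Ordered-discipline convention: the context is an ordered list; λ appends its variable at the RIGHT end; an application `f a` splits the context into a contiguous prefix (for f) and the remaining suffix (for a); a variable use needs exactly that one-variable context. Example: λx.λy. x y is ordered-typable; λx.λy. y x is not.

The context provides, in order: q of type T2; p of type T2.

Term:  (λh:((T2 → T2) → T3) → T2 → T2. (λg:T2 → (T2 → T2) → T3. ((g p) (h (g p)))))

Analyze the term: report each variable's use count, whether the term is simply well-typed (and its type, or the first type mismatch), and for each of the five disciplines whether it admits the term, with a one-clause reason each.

variable uses: q ×0, p ×2, h [bound] ×1, g [bound] ×2
uses in reading order: g, p, h, g, p
typing: well-typed at (((T2 → T2) → T3) → T2 → T2) → (T2 → (T2 → T2) → T3) → T3
ordered: ✗, uses contraction: p ×2, g ×2; unused: q — weakening required
linear: ✗, uses contraction: p ×2, g ×2; unused: q — weakening required
affine: ✗, uses contraction: p ×2, g ×2
relevant: ✗, unused: q — weakening required
unrestricted: ✓, type-checks ((((T2 → T2) → T3) → T2 → T2) → (T2 → (T2 → T2) → T3) → T3) and nothing is barred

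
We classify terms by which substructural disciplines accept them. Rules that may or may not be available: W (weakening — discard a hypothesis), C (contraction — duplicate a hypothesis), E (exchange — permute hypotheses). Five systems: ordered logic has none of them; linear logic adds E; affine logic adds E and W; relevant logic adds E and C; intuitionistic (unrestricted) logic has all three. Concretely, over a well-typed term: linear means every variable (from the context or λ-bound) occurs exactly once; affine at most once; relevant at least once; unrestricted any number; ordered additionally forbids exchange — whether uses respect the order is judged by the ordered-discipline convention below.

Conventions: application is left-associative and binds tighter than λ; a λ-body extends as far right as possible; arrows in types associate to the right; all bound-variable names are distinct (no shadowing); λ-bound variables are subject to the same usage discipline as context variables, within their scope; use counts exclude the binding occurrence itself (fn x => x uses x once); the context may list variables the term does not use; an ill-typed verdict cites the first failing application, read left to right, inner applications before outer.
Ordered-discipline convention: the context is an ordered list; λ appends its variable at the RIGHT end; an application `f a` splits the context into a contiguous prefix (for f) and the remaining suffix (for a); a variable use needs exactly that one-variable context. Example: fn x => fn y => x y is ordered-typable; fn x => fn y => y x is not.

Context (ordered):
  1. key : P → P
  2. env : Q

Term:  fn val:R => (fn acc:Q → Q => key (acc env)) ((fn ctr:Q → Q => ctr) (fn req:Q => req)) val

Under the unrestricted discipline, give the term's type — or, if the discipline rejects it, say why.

not well-typed under unrestricted — fails simple typing
counts: key=1; env=1; val (λ-bound)=1; acc (λ-bound)=1; ctr (λ-bound)=1; req (λ-bound)=1
uses in reading order: key, acc, env, ctr, req, val
typing: ill-typed: argument of type Q where P is required
across the five disciplines: ordered ✗, linear ✗, affine ✗, relevant ✗, unrestricted ✗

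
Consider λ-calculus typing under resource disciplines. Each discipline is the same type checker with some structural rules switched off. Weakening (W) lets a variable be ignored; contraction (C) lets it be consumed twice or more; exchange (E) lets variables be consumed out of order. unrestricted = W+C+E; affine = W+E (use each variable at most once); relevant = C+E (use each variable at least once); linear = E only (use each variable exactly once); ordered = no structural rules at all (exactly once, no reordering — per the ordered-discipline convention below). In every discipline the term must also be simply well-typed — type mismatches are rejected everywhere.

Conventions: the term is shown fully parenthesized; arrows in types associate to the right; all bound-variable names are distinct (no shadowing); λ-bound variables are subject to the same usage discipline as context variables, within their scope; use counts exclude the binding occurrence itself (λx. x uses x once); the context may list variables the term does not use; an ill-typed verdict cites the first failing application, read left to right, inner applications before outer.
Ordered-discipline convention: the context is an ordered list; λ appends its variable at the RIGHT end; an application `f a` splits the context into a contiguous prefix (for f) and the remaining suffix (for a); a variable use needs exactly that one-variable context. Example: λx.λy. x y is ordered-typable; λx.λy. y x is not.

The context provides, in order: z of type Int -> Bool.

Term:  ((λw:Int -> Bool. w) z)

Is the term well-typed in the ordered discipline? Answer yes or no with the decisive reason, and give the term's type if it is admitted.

yes — single-use (z, w), ordered derivation ok; term : Int -> Bool
use counts: z ×1, w (λ-bound) ×1
left-to-right use order: w, z
typing: well-typed at Int -> Bool
summary: ordered ✓; linear ✓; affine ✓; relevant ✓; unrestricted ✓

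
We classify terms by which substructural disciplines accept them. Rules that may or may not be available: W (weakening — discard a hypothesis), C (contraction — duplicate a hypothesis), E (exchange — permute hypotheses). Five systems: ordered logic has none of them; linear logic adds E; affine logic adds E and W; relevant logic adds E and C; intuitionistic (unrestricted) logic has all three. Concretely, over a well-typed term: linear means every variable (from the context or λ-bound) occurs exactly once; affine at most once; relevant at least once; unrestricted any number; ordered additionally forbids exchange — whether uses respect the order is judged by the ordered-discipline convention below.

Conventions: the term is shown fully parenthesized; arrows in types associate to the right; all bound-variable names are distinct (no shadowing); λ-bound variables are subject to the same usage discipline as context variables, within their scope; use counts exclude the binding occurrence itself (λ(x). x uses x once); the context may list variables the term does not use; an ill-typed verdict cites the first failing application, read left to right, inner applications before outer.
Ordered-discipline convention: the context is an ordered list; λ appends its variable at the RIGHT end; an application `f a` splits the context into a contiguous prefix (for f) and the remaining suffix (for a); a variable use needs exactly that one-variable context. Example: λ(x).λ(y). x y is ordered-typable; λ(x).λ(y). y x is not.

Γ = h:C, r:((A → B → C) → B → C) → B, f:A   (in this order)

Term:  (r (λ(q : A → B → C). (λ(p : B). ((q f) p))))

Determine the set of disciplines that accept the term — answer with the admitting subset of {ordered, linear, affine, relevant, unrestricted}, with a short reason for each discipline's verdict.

admitted by: affine, unrestricted
variable uses: h=0, r=1, f=1, q (bound)=1, p (bound)=1
left-to-right use order: r, q, f, p
typing: ✓ — B
ordered: ✗ — h never used (weakening)
linear: ✗ — h never used (weakening)
affine: ✓ — at most one use each (h, r, f, q, p)
relevant: ✗ — h never used (weakening)
unrestricted: ✓ — typability at B is all that's needed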